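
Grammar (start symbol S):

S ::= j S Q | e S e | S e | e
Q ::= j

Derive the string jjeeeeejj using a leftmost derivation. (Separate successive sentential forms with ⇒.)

S ⇒ jSQ   [S ::= j S Q]
jSQ ⇒ jjSQQ   [S ::= j S Q]
jjSQQ ⇒ jjSeQQ   [S ::= S e]
jjSeQQ ⇒ jjSeeQQ   [S ::= S e]
jjSeeQQ ⇒ jjeSeeeQQ   [S ::= e S e]
jjeSeeeQQ ⇒ jjeeeeeQQ   [S ::= e]
jjeeeeeQQ ⇒ jjeeeeejQ   [Q ::= j]
jjeeeeejQ ⇒ jjeeeeejj   [Q ::= j]

S ⇒ jSQ ⇒ jjSQQ ⇒ jjSeQQ ⇒ jjSeeQQ ⇒ jjeSeeeQQ ⇒ jjeeeeeQQ ⇒ jjeeeeejQ ⇒ jjeeeeejj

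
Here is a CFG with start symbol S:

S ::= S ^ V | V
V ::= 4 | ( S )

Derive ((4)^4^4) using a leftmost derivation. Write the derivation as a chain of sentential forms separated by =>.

S => V   [S ::= V]
V => (S)   [V ::= ( S )]
(S) => (S^V)   [S ::= S ^ V]
(S^V) => (S^V^V)   [S ::= S ^ V]
(S^V^V) => (V^V^V)   [S ::= V]
(V^V^V) => ((S)^V^V)   [V ::= ( S )]
((S)^V^V) => ((V)^V^V)   [S ::= V]
((V)^V^V) => ((4)^V^V)   [V ::= 4]
((4)^V^V) => ((4)^4^V)   [V ::= 4]
((4)^4^V) => ((4)^4^4)   [V ::= 4]

S => V => (S) => (S^V) => (S^V^V) => (V^V^V) => ((S)^V^V) => ((V)^V^V) => ((4)^V^V) => ((4)^4^V) => ((4)^4^4)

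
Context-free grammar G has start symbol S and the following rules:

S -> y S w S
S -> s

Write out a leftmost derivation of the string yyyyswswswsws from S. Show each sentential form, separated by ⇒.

S⇒ySwS⇒yySwSwS⇒yyySwSwSwS⇒yyyySwSwSwSwS⇒yyyyswSwSwSwS⇒yyyyswswSwSwS⇒yyyyswswswSwS⇒yyyyswswswswS⇒yyyyswswswsws

S ⇒ ySwS   [S -> y S w S]
ySwS ⇒ yySwSwS   [S -> y S w S]
yySwSwS ⇒ yyySwSwSwS   [S -> y S w S]
yyySwSwSwS ⇒ yyyySwSwSwSwS   [S -> y S w S]
yyyySwSwSwSwS ⇒ yyyyswSwSwSwS   [S -> s]
yyyyswSwSwSwS ⇒ yyyyswswSwSwS   [S -> s]
yyyyswswSwSwS ⇒ yyyyswswswSwS   [S -> s]
yyyyswswswSwS ⇒ yyyyswswswswS   [S -> s]
yyyyswswswswS ⇒ yyyyswswswsws   [S -> s]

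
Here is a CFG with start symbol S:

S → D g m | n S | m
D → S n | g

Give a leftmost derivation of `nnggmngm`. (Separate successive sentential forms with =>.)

S => Dgm   [S → D g m]
Dgm => Sngm   [D → S n]
Sngm => nSngm   [S → n S]
nSngm => nnSngm   [S → n S]
nnSngm => nnDgmngm   [S → D g m]
nnDgmngm => nnggmngm   [D → g]

S=>Dgm=>Sngm=>nSngm=>nnSngm=>nnDgmngm=>nnggmngm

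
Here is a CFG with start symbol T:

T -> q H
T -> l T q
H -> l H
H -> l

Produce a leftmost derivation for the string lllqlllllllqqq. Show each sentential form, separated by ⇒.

T ⇒ lTq ⇒ llTqq ⇒ lllTqqq ⇒ lllqHqqq ⇒ lllqlHqqq ⇒ lllqllHqqq ⇒ lllqlllHqqq ⇒ lllqllllHqqq ⇒ lllqlllllHqqq ⇒ lllqllllllHqqq ⇒ lllqlllllllqqq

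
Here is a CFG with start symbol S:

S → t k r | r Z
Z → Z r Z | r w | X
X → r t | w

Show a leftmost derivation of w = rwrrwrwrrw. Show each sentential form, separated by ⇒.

S ⇒ rZ ⇒ rZrZ ⇒ rXrZ ⇒ rwrZ ⇒ rwrZrZ ⇒ rwrZrZrZ ⇒ rwrrwrZrZ ⇒ rwrrwrXrZ ⇒ rwrrwrwrZ ⇒ rwrrwrwrrw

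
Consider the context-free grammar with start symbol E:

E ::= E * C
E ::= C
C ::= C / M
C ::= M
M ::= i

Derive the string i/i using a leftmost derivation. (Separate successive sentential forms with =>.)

E => C   [E ::= C]
C => C/M   [C ::= C / M]
C/M => M/M   [C ::= M]
M/M => i/M   [M ::= i]
i/M => i/i   [M ::= i]

E=>C=>C/M=>M/M=>i/M=>i/i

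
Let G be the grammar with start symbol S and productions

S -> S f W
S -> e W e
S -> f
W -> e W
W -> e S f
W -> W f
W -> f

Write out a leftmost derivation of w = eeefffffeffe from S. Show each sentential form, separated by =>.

S => eWe   [S -> e W e]
eWe => eWfe   [W -> W f]
eWfe => eeSffe   [W -> e S f]
eeSffe => eeeWeffe   [S -> e W e]
eeeWeffe => eeeWfeffe   [W -> W f]
eeeWfeffe => eeeWffeffe   [W -> W f]
eeeWffeffe => eeeWfffeffe   [W -> W f]
eeeWfffeffe => eeeWffffeffe   [W -> W f]
eeeWffffeffe => eeefffffeffe   [W -> f]

S=>eWe=>eWfe=>eeSffe=>eeeWeffe=>eeeWfeffe=>eeeWffeffe=>eeeWfffeffe=>eeeWffffeffe=>eeefffffeffe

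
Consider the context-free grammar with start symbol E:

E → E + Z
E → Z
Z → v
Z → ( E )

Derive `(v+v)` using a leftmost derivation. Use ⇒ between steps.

E ⇒ Z ⇒ (E) ⇒ (E+Z) ⇒ (Z+Z) ⇒ (v+Z) ⇒ (v+v)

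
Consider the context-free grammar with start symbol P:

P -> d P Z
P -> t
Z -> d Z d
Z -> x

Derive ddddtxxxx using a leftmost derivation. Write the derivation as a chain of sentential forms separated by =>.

P=>dPZ=>ddPZZ=>dddPZZZ=>ddddPZZZZ=>ddddtZZZZ=>ddddtxZZZ=>ddddtxxZZ=>ddddtxxxZ=>ddddtxxxx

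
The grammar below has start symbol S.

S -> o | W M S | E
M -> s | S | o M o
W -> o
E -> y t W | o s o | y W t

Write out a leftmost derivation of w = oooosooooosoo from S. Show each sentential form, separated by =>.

S=>WMS=>oMS=>ooMoS=>oooMooS=>ooooMoooS=>oooosoooS=>oooosoooWMS=>oooosooooMS=>oooosooooSS=>oooosooooES=>oooosooooosoS=>oooosooooosoo

S => WMS   [S -> W M S]
WMS => oMS   [W -> o]
oMS => ooMoS   [M -> o M o]
ooMoS => oooMooS   [M -> o M o]
oooMooS => ooooMoooS   [M -> o M o]
ooooMoooS => oooosoooS   [M -> s]
oooosoooS => oooosoooWMS   [S -> W M S]
oooosoooWMS => oooosooooMS   [W -> o]
oooosooooMS => oooosooooSS   [M -> S]
oooosooooSS => oooosooooES   [S -> E]
oooosooooES => oooosooooosoS   [E -> o s o]
oooosooooosoS => oooosooooosoo   [S -> o]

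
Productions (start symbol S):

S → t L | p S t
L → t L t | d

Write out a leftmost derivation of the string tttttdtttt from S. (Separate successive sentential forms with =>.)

S => tL => ttLt => tttLtt => ttttLttt => tttttLtttt => tttttdtttt

S => tL   [S → t L]
tL => ttLt   [L → t L t]
ttLt => tttLtt   [L → t L t]
tttLtt => ttttLttt   [L → t L t]
ttttLttt => tttttLtttt   [L → t L t]
tttttLtttt => tttttdtttt   [L → d]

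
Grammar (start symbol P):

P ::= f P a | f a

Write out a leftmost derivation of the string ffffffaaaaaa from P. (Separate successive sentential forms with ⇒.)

P ⇒ fPa   [P ::= f P a]
fPa ⇒ ffPaa   [P ::= f P a]
ffPaa ⇒ fffPaaa   [P ::= f P a]
fffPaaa ⇒ ffffPaaaa   [P ::= f P a]
ffffPaaaa ⇒ fffffPaaaaa   [P ::= f P a]
fffffPaaaaa ⇒ ffffffaaaaaa   [P ::= f a]

P⇒fPa⇒ffPaa⇒fffPaaa⇒ffffPaaaa⇒fffffPaaaaa⇒ffffffaaaaaa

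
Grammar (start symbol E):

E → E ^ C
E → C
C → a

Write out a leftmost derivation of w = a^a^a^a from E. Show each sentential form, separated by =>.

E => E^C   [E → E ^ C]
E^C => E^C^C   [E → E ^ C]
E^C^C => E^C^C^C   [E → E ^ C]
E^C^C^C => C^C^C^C   [E → C]
C^C^C^C => a^C^C^C   [C → a]
a^C^C^C => a^a^C^C   [C → a]
a^a^C^C => a^a^a^C   [C → a]
a^a^a^C => a^a^a^a   [C → a]

E=>E^C=>E^C^C=>E^C^C^C=>C^C^C^C=>a^C^C^C=>a^a^C^C=>a^a^a^C=>a^a^a^a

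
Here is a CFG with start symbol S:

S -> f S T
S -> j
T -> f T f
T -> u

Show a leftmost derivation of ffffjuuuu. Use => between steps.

S=>fST=>ffSTT=>fffSTTT=>ffffSTTTT=>ffffjTTTT=>ffffjuTTT=>ffffjuuTT=>ffffjuuuT=>ffffjuuuu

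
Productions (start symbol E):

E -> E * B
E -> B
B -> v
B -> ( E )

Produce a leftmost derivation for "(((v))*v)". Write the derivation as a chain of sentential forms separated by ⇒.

E ⇒ B ⇒ (E) ⇒ (E*B) ⇒ (B*B) ⇒ ((E)*B) ⇒ ((B)*B) ⇒ (((E))*B) ⇒ (((B))*B) ⇒ (((v))*B) ⇒ (((v))*v)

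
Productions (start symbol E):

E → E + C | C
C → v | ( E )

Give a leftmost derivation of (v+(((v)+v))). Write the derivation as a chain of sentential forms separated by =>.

E => C => (E) => (E+C) => (C+C) => (v+C) => (v+(E)) => (v+(C)) => (v+((E))) => (v+((E+C))) => (v+((C+C))) => (v+(((E)+C))) => (v+(((C)+C))) => (v+(((v)+C))) => (v+(((v)+v)))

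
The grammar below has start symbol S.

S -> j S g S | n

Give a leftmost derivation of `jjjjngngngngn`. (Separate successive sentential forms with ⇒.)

S ⇒ jSgS   [S -> j S g S]
jSgS ⇒ jjSgSgS   [S -> j S g S]
jjSgSgS ⇒ jjjSgSgSgS   [S -> j S g S]
jjjSgSgSgS ⇒ jjjjSgSgSgSgS   [S -> j S g S]
jjjjSgSgSgSgS ⇒ jjjjngSgSgSgS   [S -> n]
jjjjngSgSgSgS ⇒ jjjjngngSgSgS   [S -> n]
jjjjngngSgSgS ⇒ jjjjngngngSgS   [S -> n]
jjjjngngngSgS ⇒ jjjjngngngngS   [S -> n]
jjjjngngngngS ⇒ jjjjngngngngn   [S -> n]

S ⇒ jSgS ⇒ jjSgSgS ⇒ jjjSgSgSgS ⇒ jjjjSgSgSgSgS ⇒ jjjjngSgSgSgS ⇒ jjjjngngSgSgS ⇒ jjjjngngngSgS ⇒ jjjjngngngngS ⇒ jjjjngngngngn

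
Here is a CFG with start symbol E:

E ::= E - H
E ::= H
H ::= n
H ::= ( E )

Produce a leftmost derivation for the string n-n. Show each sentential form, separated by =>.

E => E-H   [E ::= E - H]
E-H => H-H   [E ::= H]
H-H => n-H   [H ::= n]
n-H => n-n   [H ::= n]

E => E-H => H-H => n-H => n-n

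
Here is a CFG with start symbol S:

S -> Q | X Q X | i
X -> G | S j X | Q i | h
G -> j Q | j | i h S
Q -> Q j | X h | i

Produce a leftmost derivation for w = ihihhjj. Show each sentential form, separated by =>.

S => XQX => GQX => ihSQX => ihiQX => ihiQjX => ihiXhjX => ihihhjX => ihihhjG => ihihhjj

S => XQX   [S -> X Q X]
XQX => GQX   [X -> G]
GQX => ihSQX   [G -> i h S]
ihSQX => ihiQX   [S -> i]
ihiQX => ihiQjX   [Q -> Q j]
ihiQjX => ihiXhjX   [Q -> X h]
ihiXhjX => ihihhjX   [X -> h]
ihihhjX => ihihhjG   [X -> G]
ihihhjG => ihihhjj   [G -> j]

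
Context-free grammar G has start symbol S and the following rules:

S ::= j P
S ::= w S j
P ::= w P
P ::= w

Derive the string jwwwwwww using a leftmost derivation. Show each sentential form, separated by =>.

S => jP => jwP => jwwP => jwwwP => jwwwwP => jwwwwwP => jwwwwwwP => jwwwwwww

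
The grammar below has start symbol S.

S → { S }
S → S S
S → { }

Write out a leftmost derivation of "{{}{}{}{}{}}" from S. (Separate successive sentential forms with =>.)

S => {S} => {SS} => {SSS} => {SSSS} => {SSSSS} => {{}SSSS} => {{}{}SSS} => {{}{}{}SS} => {{}{}{}{}S} => {{}{}{}{}{}}

S => {S}   [S → { S }]
{S} => {SS}   [S → S S]
{SS} => {SSS}   [S → S S]
{SSS} => {SSSS}   [S → S S]
{SSSS} => {SSSSS}   [S → S S]
{SSSSS} => {{}SSSS}   [S → { }]
{{}SSSS} => {{}{}SSS}   [S → { }]
{{}{}SSS} => {{}{}{}SS}   [S → { }]
{{}{}{}SS} => {{}{}{}{}S}   [S → { }]
{{}{}{}{}S} => {{}{}{}{}{}}   [S → { }]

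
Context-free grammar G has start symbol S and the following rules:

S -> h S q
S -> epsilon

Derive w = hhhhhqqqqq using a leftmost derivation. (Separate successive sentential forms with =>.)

S => hSq => hhSqq => hhhSqqq => hhhhSqqqq => hhhhhSqqqqq => hhhhhqqqqq

S => hSq   [S -> h S q]
hSq => hhSqq   [S -> h S q]
hhSqq => hhhSqqq   [S -> h S q]
hhhSqqq => hhhhSqqqq   [S -> h S q]
hhhhSqqqq => hhhhhSqqqqq   [S -> h S q]
hhhhhSqqqqq => hhhhhqqqqq   [S -> epsilon]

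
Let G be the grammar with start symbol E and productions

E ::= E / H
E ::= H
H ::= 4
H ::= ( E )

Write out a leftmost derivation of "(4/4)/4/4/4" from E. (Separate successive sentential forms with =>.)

E => E/H => E/H/H => E/H/H/H => H/H/H/H => (E)/H/H/H => (E/H)/H/H/H => (H/H)/H/H/H => (4/H)/H/H/H => (4/4)/H/H/H => (4/4)/4/H/H => (4/4)/4/4/H => (4/4)/4/4/4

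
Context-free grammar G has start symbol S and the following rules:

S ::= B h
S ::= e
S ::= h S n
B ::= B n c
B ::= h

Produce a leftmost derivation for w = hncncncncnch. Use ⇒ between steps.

S ⇒ Bh   [S ::= B h]
Bh ⇒ Bnch   [B ::= B n c]
Bnch ⇒ Bncnch   [B ::= B n c]
Bncnch ⇒ Bncncnch   [B ::= B n c]
Bncncnch ⇒ Bncncncnch   [B ::= B n c]
Bncncncnch ⇒ Bncncncncnch   [B ::= B n c]
Bncncncncnch ⇒ hncncncncnch   [B ::= h]

S ⇒ Bh ⇒ Bnch ⇒ Bncnch ⇒ Bncncnch ⇒ Bncncncnch ⇒ Bncncncncnch ⇒ hncncncncnch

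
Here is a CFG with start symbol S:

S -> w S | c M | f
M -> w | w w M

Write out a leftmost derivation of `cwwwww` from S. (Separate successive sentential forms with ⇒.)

S ⇒ cM   [S -> c M]
cM ⇒ cwwM   [M -> w w M]
cwwM ⇒ cwwwwM   [M -> w w M]
cwwwwM ⇒ cwwwww   [M -> w]

S ⇒ cM ⇒ cwwM ⇒ cwwwwM ⇒ cwwwww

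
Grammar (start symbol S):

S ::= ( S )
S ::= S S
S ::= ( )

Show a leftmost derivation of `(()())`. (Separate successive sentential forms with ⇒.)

S⇒(S)⇒(SS)⇒(()S)⇒(()())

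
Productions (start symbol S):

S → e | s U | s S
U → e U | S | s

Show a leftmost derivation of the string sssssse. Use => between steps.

S=>sS=>ssS=>sssU=>sssS=>ssssS=>sssssS=>ssssssS=>sssssse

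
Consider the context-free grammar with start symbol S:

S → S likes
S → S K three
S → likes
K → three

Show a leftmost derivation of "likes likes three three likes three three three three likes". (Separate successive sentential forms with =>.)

S => S likes => S K three likes => S K three K three likes => S likes K three K three likes => S K three likes K three K three likes => S likes K three likes K three K three likes => likes likes K three likes K three K three likes => likes likes three three likes K three K three likes => likes likes three three likes three three K three likes => likes likes three three likes three three three three likes

S => S likes   [S → S likes]
S likes => S K three likes   [S → S K three]
S K three likes => S K three K three likes   [S → S K three]
S K three K three likes => S likes K three K three likes   [S → S likes]
S likes K three K three likes => S K three likes K three K three likes   [S → S K three]
S K three likes K three K three likes => S likes K three likes K three K three likes   [S → S likes]
S likes K three likes K three K three likes => likes likes K three likes K three K three likes   [S → likes]
likes likes K three likes K three K three likes => likes likes three three likes K three K three likes   [K → three]
likes likes three three likes K three K three likes => likes likes three three likes three three K three likes   [K → three]
likes likes three three likes three three K three likes => likes likes three three likes three three three three likes   [K → three]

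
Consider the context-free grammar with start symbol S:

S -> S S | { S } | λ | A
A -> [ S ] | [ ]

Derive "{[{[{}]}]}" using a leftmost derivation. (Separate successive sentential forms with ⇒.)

S ⇒ {S} ⇒ {SS} ⇒ {AS} ⇒ {[S]S} ⇒ {[SS]S} ⇒ {[{S}S]S} ⇒ {[{A}S]S} ⇒ {[{[S]}S]S} ⇒ {[{[{S}]}S]S} ⇒ {[{[{}]}S]S} ⇒ {[{[{}]}]S} ⇒ {[{[{}]}]}

S ⇒ {S}   [S -> { S }]
{S} ⇒ {SS}   [S -> S S]
{SS} ⇒ {AS}   [S -> A]
{AS} ⇒ {[S]S}   [A -> [ S ]]
{[S]S} ⇒ {[SS]S}   [S -> S S]
{[SS]S} ⇒ {[{S}S]S}   [S -> { S }]
{[{S}S]S} ⇒ {[{A}S]S}   [S -> A]
{[{A}S]S} ⇒ {[{[S]}S]S}   [A -> [ S ]]
{[{[S]}S]S} ⇒ {[{[{S}]}S]S}   [S -> { S }]
{[{[{S}]}S]S} ⇒ {[{[{}]}S]S}   [S -> λ]
{[{[{}]}S]S} ⇒ {[{[{}]}]S}   [S -> λ]
{[{[{}]}]S} ⇒ {[{[{}]}]}   [S -> λ]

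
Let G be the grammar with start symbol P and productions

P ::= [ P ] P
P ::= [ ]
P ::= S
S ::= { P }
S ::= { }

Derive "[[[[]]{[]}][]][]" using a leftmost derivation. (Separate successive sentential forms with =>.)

P => [P]P => [[P]P]P => [[[P]P]P]P => [[[[]]P]P]P => [[[[]]S]P]P => [[[[]]{P}]P]P => [[[[]]{[]}]P]P => [[[[]]{[]}][]]P => [[[[]]{[]}][]][]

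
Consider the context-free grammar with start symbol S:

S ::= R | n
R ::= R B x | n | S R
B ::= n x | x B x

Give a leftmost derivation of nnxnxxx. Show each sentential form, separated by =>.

S=>R=>SR=>RR=>nR=>nRBx=>nnBx=>nnxBxx=>nnxnxxx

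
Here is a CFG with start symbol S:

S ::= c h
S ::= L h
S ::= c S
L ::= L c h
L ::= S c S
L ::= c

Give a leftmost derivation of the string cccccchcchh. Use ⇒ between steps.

S ⇒ cS   [S ::= c S]
cS ⇒ ccS   [S ::= c S]
ccS ⇒ cccS   [S ::= c S]
cccS ⇒ ccccS   [S ::= c S]
ccccS ⇒ ccccLh   [S ::= L h]
ccccLh ⇒ ccccScSh   [L ::= S c S]
ccccScSh ⇒ cccccScSh   [S ::= c S]
cccccScSh ⇒ cccccchcSh   [S ::= c h]
cccccchcSh ⇒ cccccchcchh   [S ::= c h]

S ⇒ cS ⇒ ccS ⇒ cccS ⇒ ccccS ⇒ ccccLh ⇒ ccccScSh ⇒ cccccScSh ⇒ cccccchcSh ⇒ cccccchcchh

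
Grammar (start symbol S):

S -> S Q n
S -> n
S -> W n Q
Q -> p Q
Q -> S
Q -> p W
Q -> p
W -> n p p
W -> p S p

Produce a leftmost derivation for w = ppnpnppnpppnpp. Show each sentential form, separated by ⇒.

S ⇒ WnQ   [S -> W n Q]
WnQ ⇒ pSpnQ   [W -> p S p]
pSpnQ ⇒ pWnQpnQ   [S -> W n Q]
pWnQpnQ ⇒ ppSpnQpnQ   [W -> p S p]
ppSpnQpnQ ⇒ ppnpnQpnQ   [S -> n]
ppnpnQpnQ ⇒ ppnpnpQpnQ   [Q -> p Q]
ppnpnpQpnQ ⇒ ppnpnppWpnQ   [Q -> p W]
ppnpnppWpnQ ⇒ ppnpnppnpppnQ   [W -> n p p]
ppnpnppnpppnQ ⇒ ppnpnppnpppnpQ   [Q -> p Q]
ppnpnppnpppnpQ ⇒ ppnpnppnpppnpp   [Q -> p]

S ⇒ WnQ ⇒ pSpnQ ⇒ pWnQpnQ ⇒ ppSpnQpnQ ⇒ ppnpnQpnQ ⇒ ppnpnpQpnQ ⇒ ppnpnppWpnQ ⇒ ppnpnppnpppnQ ⇒ ppnpnppnpppnpQ ⇒ ppnpnppnpppnpp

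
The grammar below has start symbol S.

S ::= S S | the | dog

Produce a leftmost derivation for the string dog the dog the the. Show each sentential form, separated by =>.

S => S S => S S S => S S S S => dog S S S => dog the S S => dog the S S S => dog the dog S S => dog the dog the S => dog the dog the the

S => S S   [S ::= S S]
S S => S S S   [S ::= S S]
S S S => S S S S   [S ::= S S]
S S S S => dog S S S   [S ::= dog]
dog S S S => dog the S S   [S ::= the]
dog the S S => dog the S S S   [S ::= S S]
dog the S S S => dog the dog S S   [S ::= dog]
dog the dog S S => dog the dog the S   [S ::= the]
dog the dog the S => dog the dog the the   [S ::= the]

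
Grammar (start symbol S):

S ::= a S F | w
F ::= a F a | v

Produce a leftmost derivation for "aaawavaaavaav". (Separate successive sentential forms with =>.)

S => aSF => aaSFF => aaaSFFF => aaawFFF => aaawaFaFF => aaawavaFF => aaawavaaFaF => aaawavaaaFaaF => aaawavaaavaaF => aaawavaaavaav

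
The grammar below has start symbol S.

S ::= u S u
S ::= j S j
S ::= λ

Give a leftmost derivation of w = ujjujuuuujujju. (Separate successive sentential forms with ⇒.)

S ⇒ uSu   [S ::= u S u]
uSu ⇒ ujSju   [S ::= j S j]
ujSju ⇒ ujjSjju   [S ::= j S j]
ujjSjju ⇒ ujjuSujju   [S ::= u S u]
ujjuSujju ⇒ ujjujSjujju   [S ::= j S j]
ujjujSjujju ⇒ ujjujuSujujju   [S ::= u S u]
ujjujuSujujju ⇒ ujjujuuSuujujju   [S ::= u S u]
ujjujuuSuujujju ⇒ ujjujuuuujujju   [S ::= λ]

S⇒uSu⇒ujSju⇒ujjSjju⇒ujjuSujju⇒ujjujSjujju⇒ujjujuSujujju⇒ujjujuuSuujujju⇒ujjujuuuujujju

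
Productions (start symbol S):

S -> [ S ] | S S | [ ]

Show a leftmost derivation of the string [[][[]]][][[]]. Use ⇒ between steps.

S ⇒ SS   [S -> S S]
SS ⇒ SSS   [S -> S S]
SSS ⇒ [S]SS   [S -> [ S ]]
[S]SS ⇒ [SS]SS   [S -> S S]
[SS]SS ⇒ [[]S]SS   [S -> [ ]]
[[]S]SS ⇒ [[][S]]SS   [S -> [ S ]]
[[][S]]SS ⇒ [[][[]]]SS   [S -> [ ]]
[[][[]]]SS ⇒ [[][[]]][]S   [S -> [ ]]
[[][[]]][]S ⇒ [[][[]]][][S]   [S -> [ S ]]
[[][[]]][][S] ⇒ [[][[]]][][[]]   [S -> [ ]]

S ⇒ SS ⇒ SSS ⇒ [S]SS ⇒ [SS]SS ⇒ [[]S]SS ⇒ [[][S]]SS ⇒ [[][[]]]SS ⇒ [[][[]]][]S ⇒ [[][[]]][][S] ⇒ [[][[]]][][[]]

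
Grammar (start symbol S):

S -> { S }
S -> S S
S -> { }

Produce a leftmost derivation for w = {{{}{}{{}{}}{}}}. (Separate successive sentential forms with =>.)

S => {S} => {{S}} => {{SS}} => {{{}S}} => {{{}SS}} => {{{}SSS}} => {{{}{}SS}} => {{{}{}{S}S}} => {{{}{}{SS}S}} => {{{}{}{{}S}S}} => {{{}{}{{}{}}S}} => {{{}{}{{}{}}{}}}

S => {S}   [S -> { S }]
{S} => {{S}}   [S -> { S }]
{{S}} => {{SS}}   [S -> S S]
{{SS}} => {{{}S}}   [S -> { }]
{{{}S}} => {{{}SS}}   [S -> S S]
{{{}SS}} => {{{}SSS}}   [S -> S S]
{{{}SSS}} => {{{}{}SS}}   [S -> { }]
{{{}{}SS}} => {{{}{}{S}S}}   [S -> { S }]
{{{}{}{S}S}} => {{{}{}{SS}S}}   [S -> S S]
{{{}{}{SS}S}} => {{{}{}{{}S}S}}   [S -> { }]
{{{}{}{{}S}S}} => {{{}{}{{}{}}S}}   [S -> { }]
{{{}{}{{}{}}S}} => {{{}{}{{}{}}{}}}   [S -> { }]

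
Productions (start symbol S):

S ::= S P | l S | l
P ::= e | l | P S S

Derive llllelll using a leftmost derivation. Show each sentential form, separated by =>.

S=>SP=>lSP=>lSPP=>lSPPP=>llSPPP=>llSPPPP=>lllSPPPP=>llllPPPP=>llllePPP=>llllelPP=>llllellP=>llllelll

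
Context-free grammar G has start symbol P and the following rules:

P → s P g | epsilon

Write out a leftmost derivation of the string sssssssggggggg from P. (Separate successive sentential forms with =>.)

P=>sPg=>ssPgg=>sssPggg=>ssssPgggg=>sssssPggggg=>ssssssPgggggg=>sssssssPggggggg=>sssssssggggggg

P => sPg   [P → s P g]
sPg => ssPgg   [P → s P g]
ssPgg => sssPggg   [P → s P g]
sssPggg => ssssPgggg   [P → s P g]
ssssPgggg => sssssPggggg   [P → s P g]
sssssPggggg => ssssssPgggggg   [P → s P g]
ssssssPgggggg => sssssssPggggggg   [P → s P g]
sssssssPggggggg => sssssssggggggg   [P → epsilon]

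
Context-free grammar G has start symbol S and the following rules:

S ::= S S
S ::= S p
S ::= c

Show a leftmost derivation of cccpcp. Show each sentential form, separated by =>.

S => Sp   [S ::= S p]
Sp => SSp   [S ::= S S]
SSp => SpSp   [S ::= S p]
SpSp => SSpSp   [S ::= S S]
SSpSp => SSSpSp   [S ::= S S]
SSSpSp => cSSpSp   [S ::= c]
cSSpSp => ccSpSp   [S ::= c]
ccSpSp => cccpSp   [S ::= c]
cccpSp => cccpcp   [S ::= c]

S => Sp => SSp => SpSp => SSpSp => SSSpSp => cSSpSp => ccSpSp => cccpSp => cccpcp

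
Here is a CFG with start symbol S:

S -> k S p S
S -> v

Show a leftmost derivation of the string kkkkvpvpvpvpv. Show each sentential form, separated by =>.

S => kSpS => kkSpSpS => kkkSpSpSpS => kkkkSpSpSpSpS => kkkkvpSpSpSpS => kkkkvpvpSpSpS => kkkkvpvpvpSpS => kkkkvpvpvpvpS => kkkkvpvpvpvpv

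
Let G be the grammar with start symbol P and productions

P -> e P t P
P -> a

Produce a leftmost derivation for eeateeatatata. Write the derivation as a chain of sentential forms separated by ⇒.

P ⇒ ePtP   [P -> e P t P]
ePtP ⇒ eePtPtP   [P -> e P t P]
eePtPtP ⇒ eeatPtP   [P -> a]
eeatPtP ⇒ eeatePtPtP   [P -> e P t P]
eeatePtPtP ⇒ eeateePtPtPtP   [P -> e P t P]
eeateePtPtPtP ⇒ eeateeatPtPtP   [P -> a]
eeateeatPtPtP ⇒ eeateeatatPtP   [P -> a]
eeateeatatPtP ⇒ eeateeatatatP   [P -> a]
eeateeatatatP ⇒ eeateeatatata   [P -> a]

P ⇒ ePtP ⇒ eePtPtP ⇒ eeatPtP ⇒ eeatePtPtP ⇒ eeateePtPtPtP ⇒ eeateeatPtPtP ⇒ eeateeatatPtP ⇒ eeateeatatatP ⇒ eeateeatatata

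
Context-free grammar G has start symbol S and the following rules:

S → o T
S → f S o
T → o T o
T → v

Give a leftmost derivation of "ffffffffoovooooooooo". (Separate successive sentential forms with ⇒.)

S ⇒ fSo ⇒ ffSoo ⇒ fffSooo ⇒ ffffSoooo ⇒ fffffSooooo ⇒ ffffffSoooooo ⇒ fffffffSooooooo ⇒ ffffffffSoooooooo ⇒ ffffffffoToooooooo ⇒ ffffffffooTooooooooo ⇒ ffffffffoovooooooooo

S ⇒ fSo   [S → f S o]
fSo ⇒ ffSoo   [S → f S o]
ffSoo ⇒ fffSooo   [S → f S o]
fffSooo ⇒ ffffSoooo   [S → f S o]
ffffSoooo ⇒ fffffSooooo   [S → f S o]
fffffSooooo ⇒ ffffffSoooooo   [S → f S o]
ffffffSoooooo ⇒ fffffffSooooooo   [S → f S o]
fffffffSooooooo ⇒ ffffffffSoooooooo   [S → f S o]
ffffffffSoooooooo ⇒ ffffffffoToooooooo   [S → o T]
ffffffffoToooooooo ⇒ ffffffffooTooooooooo   [T → o T o]
ffffffffooTooooooooo ⇒ ffffffffoovooooooooo   [T → v]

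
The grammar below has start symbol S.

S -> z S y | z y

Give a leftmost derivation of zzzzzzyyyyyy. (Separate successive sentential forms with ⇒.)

S⇒zSy⇒zzSyy⇒zzzSyyy⇒zzzzSyyyy⇒zzzzzSyyyyy⇒zzzzzzyyyyyy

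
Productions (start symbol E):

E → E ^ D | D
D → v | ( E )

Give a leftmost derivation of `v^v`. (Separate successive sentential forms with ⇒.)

E ⇒ E^D ⇒ D^D ⇒ v^D ⇒ v^v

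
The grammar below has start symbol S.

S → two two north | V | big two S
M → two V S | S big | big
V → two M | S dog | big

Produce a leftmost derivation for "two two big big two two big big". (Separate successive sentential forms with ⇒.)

S ⇒ V ⇒ two M ⇒ two two V S ⇒ two two big S ⇒ two two big big two S ⇒ two two big big two V ⇒ two two big big two two M ⇒ two two big big two two S big ⇒ two two big big two two V big ⇒ two two big big two two big big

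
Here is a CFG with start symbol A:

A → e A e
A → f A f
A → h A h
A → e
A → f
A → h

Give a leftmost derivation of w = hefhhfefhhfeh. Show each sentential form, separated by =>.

A => hAh => heAeh => hefAfeh => hefhAhfeh => hefhhAhhfeh => hefhhfAfhhfeh => hefhhfefhhfeh

A => hAh   [A → h A h]
hAh => heAeh   [A → e A e]
heAeh => hefAfeh   [A → f A f]
hefAfeh => hefhAhfeh   [A → h A h]
hefhAhfeh => hefhhAhhfeh   [A → h A h]
hefhhAhhfeh => hefhhfAfhhfeh   [A → f A f]
hefhhfAfhhfeh => hefhhfefhhfeh   [A → e]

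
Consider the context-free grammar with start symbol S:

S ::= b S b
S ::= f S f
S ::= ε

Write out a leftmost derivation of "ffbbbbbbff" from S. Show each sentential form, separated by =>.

S => fSf   [S ::= f S f]
fSf => ffSff   [S ::= f S f]
ffSff => ffbSbff   [S ::= b S b]
ffbSbff => ffbbSbbff   [S ::= b S b]
ffbbSbbff => ffbbbSbbbff   [S ::= b S b]
ffbbbSbbbff => ffbbbbbbff   [S ::= ε]

S => fSf => ffSff => ffbSbff => ffbbSbbff => ffbbbSbbbff => ffbbbbbbff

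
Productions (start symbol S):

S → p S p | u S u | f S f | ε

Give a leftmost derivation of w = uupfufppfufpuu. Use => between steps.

S => uSu => uuSuu => uupSpuu => uupfSfpuu => uupfuSufpuu => uupfufSfufpuu => uupfufpSpfufpuu => uupfufppfufpuu

S => uSu   [S → u S u]
uSu => uuSuu   [S → u S u]
uuSuu => uupSpuu   [S → p S p]
uupSpuu => uupfSfpuu   [S → f S f]
uupfSfpuu => uupfuSufpuu   [S → u S u]
uupfuSufpuu => uupfufSfufpuu   [S → f S f]
uupfufSfufpuu => uupfufpSpfufpuu   [S → p S p]
uupfufpSpfufpuu => uupfufppfufpuu   [S → ε]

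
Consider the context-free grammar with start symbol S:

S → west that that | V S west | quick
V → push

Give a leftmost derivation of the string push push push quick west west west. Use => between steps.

S => V S west   [S → V S west]
V S west => push S west   [V → push]
push S west => push V S west west   [S → V S west]
push V S west west => push push S west west   [V → push]
push push S west west => push push V S west west west   [S → V S west]
push push V S west west west => push push push S west west west   [V → push]
push push push S west west west => push push push quick west west west   [S → quick]

S => V S west => push S west => push V S west west => push push S west west => push push V S west west west => push push push S west west west => push push push quick west west west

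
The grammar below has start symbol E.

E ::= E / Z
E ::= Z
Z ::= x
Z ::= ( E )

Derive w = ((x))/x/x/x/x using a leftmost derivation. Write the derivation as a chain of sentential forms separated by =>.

E => E/Z   [E ::= E / Z]
E/Z => E/Z/Z   [E ::= E / Z]
E/Z/Z => E/Z/Z/Z   [E ::= E / Z]
E/Z/Z/Z => E/Z/Z/Z/Z   [E ::= E / Z]
E/Z/Z/Z/Z => Z/Z/Z/Z/Z   [E ::= Z]
Z/Z/Z/Z/Z => (E)/Z/Z/Z/Z   [Z ::= ( E )]
(E)/Z/Z/Z/Z => (Z)/Z/Z/Z/Z   [E ::= Z]
(Z)/Z/Z/Z/Z => ((E))/Z/Z/Z/Z   [Z ::= ( E )]
((E))/Z/Z/Z/Z => ((Z))/Z/Z/Z/Z   [E ::= Z]
((Z))/Z/Z/Z/Z => ((x))/Z/Z/Z/Z   [Z ::= x]
((x))/Z/Z/Z/Z => ((x))/x/Z/Z/Z   [Z ::= x]
((x))/x/Z/Z/Z => ((x))/x/x/Z/Z   [Z ::= x]
((x))/x/x/Z/Z => ((x))/x/x/x/Z   [Z ::= x]
((x))/x/x/x/Z => ((x))/x/x/x/x   [Z ::= x]

E => E/Z => E/Z/Z => E/Z/Z/Z => E/Z/Z/Z/Z => Z/Z/Z/Z/Z => (E)/Z/Z/Z/Z => (Z)/Z/Z/Z/Z => ((E))/Z/Z/Z/Z => ((Z))/Z/Z/Z/Z => ((x))/Z/Z/Z/Z => ((x))/x/Z/Z/Z => ((x))/x/x/Z/Z => ((x))/x/x/x/Z => ((x))/x/x/x/x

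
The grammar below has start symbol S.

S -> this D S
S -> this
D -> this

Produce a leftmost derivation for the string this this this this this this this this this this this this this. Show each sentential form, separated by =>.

S => this D S   [S -> this D S]
this D S => this this S   [D -> this]
this this S => this this this D S   [S -> this D S]
this this this D S => this this this this S   [D -> this]
this this this this S => this this this this this D S   [S -> this D S]
this this this this this D S => this this this this this this S   [D -> this]
this this this this this this S => this this this this this this this D S   [S -> this D S]
this this this this this this this D S => this this this this this this this this S   [D -> this]
this this this this this this this this S => this this this this this this this this this D S   [S -> this D S]
this this this this this this this this this D S => this this this this this this this this this this S   [D -> this]
this this this this this this this this this this S => this this this this this this this this this this this D S   [S -> this D S]
this this this this this this this this this this this D S => this this this this this this this this this this this this S   [D -> this]
this this this this this this this this this this this this S => this this this this this this this this this this this this this   [S -> this]

S => this D S => this this S => this this this D S => this this this this S => this this this this this D S => this this this this this this S => this this this this this this this D S => this this this this this this this this S => this this this this this this this this this D S => this this this this this this this this this this S => this this this this this this this this this this this D S => this this this this this this this this this this this this S => this this this this this this this this this this this this this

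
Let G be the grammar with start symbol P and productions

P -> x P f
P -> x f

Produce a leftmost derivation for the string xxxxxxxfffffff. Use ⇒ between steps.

P ⇒ xPf   [P -> x P f]
xPf ⇒ xxPff   [P -> x P f]
xxPff ⇒ xxxPfff   [P -> x P f]
xxxPfff ⇒ xxxxPffff   [P -> x P f]
xxxxPffff ⇒ xxxxxPfffff   [P -> x P f]
xxxxxPfffff ⇒ xxxxxxPffffff   [P -> x P f]
xxxxxxPffffff ⇒ xxxxxxxfffffff   [P -> x f]

P⇒xPf⇒xxPff⇒xxxPfff⇒xxxxPffff⇒xxxxxPfffff⇒xxxxxxPffffff⇒xxxxxxxfffffff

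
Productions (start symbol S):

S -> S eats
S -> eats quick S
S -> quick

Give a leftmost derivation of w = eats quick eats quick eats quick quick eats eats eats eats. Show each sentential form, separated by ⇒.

S ⇒ S eats ⇒ eats quick S eats ⇒ eats quick S eats eats ⇒ eats quick eats quick S eats eats ⇒ eats quick eats quick eats quick S eats eats ⇒ eats quick eats quick eats quick S eats eats eats ⇒ eats quick eats quick eats quick S eats eats eats eats ⇒ eats quick eats quick eats quick quick eats eats eats eats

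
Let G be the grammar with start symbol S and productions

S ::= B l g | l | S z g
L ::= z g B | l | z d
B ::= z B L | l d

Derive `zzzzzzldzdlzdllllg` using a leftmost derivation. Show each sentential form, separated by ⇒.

S ⇒ Blg ⇒ zBLlg ⇒ zzBLLlg ⇒ zzzBLLLlg ⇒ zzzzBLLLLlg ⇒ zzzzzBLLLLLlg ⇒ zzzzzzBLLLLLLlg ⇒ zzzzzzldLLLLLLlg ⇒ zzzzzzldzdLLLLLlg ⇒ zzzzzzldzdlLLLLlg ⇒ zzzzzzldzdlzdLLLlg ⇒ zzzzzzldzdlzdlLLlg ⇒ zzzzzzldzdlzdllLlg ⇒ zzzzzzldzdlzdllllg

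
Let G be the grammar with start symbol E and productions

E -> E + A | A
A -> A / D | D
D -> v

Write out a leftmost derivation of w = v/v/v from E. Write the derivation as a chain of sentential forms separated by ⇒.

E ⇒ A ⇒ A/D ⇒ A/D/D ⇒ D/D/D ⇒ v/D/D ⇒ v/v/D ⇒ v/v/v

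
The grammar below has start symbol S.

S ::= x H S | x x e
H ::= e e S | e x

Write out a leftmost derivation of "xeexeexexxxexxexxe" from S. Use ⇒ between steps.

S ⇒ xHS   [S ::= x H S]
xHS ⇒ xeeSS   [H ::= e e S]
xeeSS ⇒ xeexHSS   [S ::= x H S]
xeexHSS ⇒ xeexeeSSS   [H ::= e e S]
xeexeeSSS ⇒ xeexeexHSSS   [S ::= x H S]
xeexeexHSSS ⇒ xeexeexexSSS   [H ::= e x]
xeexeexexSSS ⇒ xeexeexexxxeSS   [S ::= x x e]
xeexeexexxxeSS ⇒ xeexeexexxxexxeS   [S ::= x x e]
xeexeexexxxexxeS ⇒ xeexeexexxxexxexxe   [S ::= x x e]

S ⇒ xHS ⇒ xeeSS ⇒ xeexHSS ⇒ xeexeeSSS ⇒ xeexeexHSSS ⇒ xeexeexexSSS ⇒ xeexeexexxxeSS ⇒ xeexeexexxxexxeS ⇒ xeexeexexxxexxexxe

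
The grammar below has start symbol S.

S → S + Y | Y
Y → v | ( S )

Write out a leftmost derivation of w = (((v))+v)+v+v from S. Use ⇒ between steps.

S ⇒ S+Y ⇒ S+Y+Y ⇒ Y+Y+Y ⇒ (S)+Y+Y ⇒ (S+Y)+Y+Y ⇒ (Y+Y)+Y+Y ⇒ ((S)+Y)+Y+Y ⇒ ((Y)+Y)+Y+Y ⇒ (((S))+Y)+Y+Y ⇒ (((Y))+Y)+Y+Y ⇒ (((v))+Y)+Y+Y ⇒ (((v))+v)+Y+Y ⇒ (((v))+v)+v+Y ⇒ (((v))+v)+v+v

S ⇒ S+Y   [S → S + Y]
S+Y ⇒ S+Y+Y   [S → S + Y]
S+Y+Y ⇒ Y+Y+Y   [S → Y]
Y+Y+Y ⇒ (S)+Y+Y   [Y → ( S )]
(S)+Y+Y ⇒ (S+Y)+Y+Y   [S → S + Y]
(S+Y)+Y+Y ⇒ (Y+Y)+Y+Y   [S → Y]
(Y+Y)+Y+Y ⇒ ((S)+Y)+Y+Y   [Y → ( S )]
((S)+Y)+Y+Y ⇒ ((Y)+Y)+Y+Y   [S → Y]
((Y)+Y)+Y+Y ⇒ (((S))+Y)+Y+Y   [Y → ( S )]
(((S))+Y)+Y+Y ⇒ (((Y))+Y)+Y+Y   [S → Y]
(((Y))+Y)+Y+Y ⇒ (((v))+Y)+Y+Y   [Y → v]
(((v))+Y)+Y+Y ⇒ (((v))+v)+Y+Y   [Y → v]
(((v))+v)+Y+Y ⇒ (((v))+v)+v+Y   [Y → v]
(((v))+v)+v+Y ⇒ (((v))+v)+v+v   [Y → v]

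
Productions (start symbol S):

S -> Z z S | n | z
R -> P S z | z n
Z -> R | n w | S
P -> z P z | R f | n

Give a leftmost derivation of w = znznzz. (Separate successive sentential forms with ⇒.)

S ⇒ ZzS   [S -> Z z S]
ZzS ⇒ SzS   [Z -> S]
SzS ⇒ ZzSzS   [S -> Z z S]
ZzSzS ⇒ RzSzS   [Z -> R]
RzSzS ⇒ znzSzS   [R -> z n]
znzSzS ⇒ znznzS   [S -> n]
znznzS ⇒ znznzz   [S -> z]

S⇒ZzS⇒SzS⇒ZzSzS⇒RzSzS⇒znzSzS⇒znznzS⇒znznzz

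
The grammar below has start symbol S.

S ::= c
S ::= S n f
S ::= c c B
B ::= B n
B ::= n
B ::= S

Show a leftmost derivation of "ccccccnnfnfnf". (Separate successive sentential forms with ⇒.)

S ⇒ ccB   [S ::= c c B]
ccB ⇒ ccS   [B ::= S]
ccS ⇒ ccSnf   [S ::= S n f]
ccSnf ⇒ ccSnfnf   [S ::= S n f]
ccSnfnf ⇒ ccSnfnfnf   [S ::= S n f]
ccSnfnfnf ⇒ ccccBnfnfnf   [S ::= c c B]
ccccBnfnfnf ⇒ ccccSnfnfnf   [B ::= S]
ccccSnfnfnf ⇒ ccccccBnfnfnf   [S ::= c c B]
ccccccBnfnfnf ⇒ ccccccnnfnfnf   [B ::= n]

S ⇒ ccB ⇒ ccS ⇒ ccSnf ⇒ ccSnfnf ⇒ ccSnfnfnf ⇒ ccccBnfnfnf ⇒ ccccSnfnfnf ⇒ ccccccBnfnfnf ⇒ ccccccnnfnfnf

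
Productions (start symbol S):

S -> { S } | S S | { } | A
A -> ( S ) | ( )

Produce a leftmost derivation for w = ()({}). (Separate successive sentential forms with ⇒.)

S ⇒ SS ⇒ AS ⇒ ()S ⇒ ()A ⇒ ()(S) ⇒ ()({})

S ⇒ SS   [S -> S S]
SS ⇒ AS   [S -> A]
AS ⇒ ()S   [A -> ( )]
()S ⇒ ()A   [S -> A]
()A ⇒ ()(S)   [A -> ( S )]
()(S) ⇒ ()({})   [S -> { }]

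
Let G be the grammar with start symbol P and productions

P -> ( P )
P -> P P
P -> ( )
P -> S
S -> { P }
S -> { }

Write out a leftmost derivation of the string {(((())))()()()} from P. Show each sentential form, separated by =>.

P => S   [P -> S]
S => {P}   [S -> { P }]
{P} => {PP}   [P -> P P]
{PP} => {PPP}   [P -> P P]
{PPP} => {PPPP}   [P -> P P]
{PPPP} => {(P)PPP}   [P -> ( P )]
{(P)PPP} => {((P))PPP}   [P -> ( P )]
{((P))PPP} => {(((P)))PPP}   [P -> ( P )]
{(((P)))PPP} => {(((())))PPP}   [P -> ( )]
{(((())))PPP} => {(((())))()PP}   [P -> ( )]
{(((())))()PP} => {(((())))()()P}   [P -> ( )]
{(((())))()()P} => {(((())))()()()}   [P -> ( )]

P=>S=>{P}=>{PP}=>{PPP}=>{PPPP}=>{(P)PPP}=>{((P))PPP}=>{(((P)))PPP}=>{(((())))PPP}=>{(((())))()PP}=>{(((())))()()P}=>{(((())))()()()}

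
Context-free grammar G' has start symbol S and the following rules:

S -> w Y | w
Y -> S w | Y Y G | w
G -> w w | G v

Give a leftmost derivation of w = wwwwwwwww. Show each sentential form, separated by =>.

S=>wY=>wSw=>wwYw=>wwYYGw=>wwSwYGw=>wwwYwYGw=>wwwwwYGw=>wwwwwwGw=>wwwwwwwww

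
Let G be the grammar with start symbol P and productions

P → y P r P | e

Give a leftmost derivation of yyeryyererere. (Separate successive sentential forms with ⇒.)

P ⇒ yPrP   [P → y P r P]
yPrP ⇒ yyPrPrP   [P → y P r P]
yyPrPrP ⇒ yyerPrP   [P → e]
yyerPrP ⇒ yyeryPrPrP   [P → y P r P]
yyeryPrPrP ⇒ yyeryyPrPrPrP   [P → y P r P]
yyeryyPrPrPrP ⇒ yyeryyerPrPrP   [P → e]
yyeryyerPrPrP ⇒ yyeryyererPrP   [P → e]
yyeryyererPrP ⇒ yyeryyerererP   [P → e]
yyeryyerererP ⇒ yyeryyererere   [P → e]

P ⇒ yPrP ⇒ yyPrPrP ⇒ yyerPrP ⇒ yyeryPrPrP ⇒ yyeryyPrPrPrP ⇒ yyeryyerPrPrP ⇒ yyeryyererPrP ⇒ yyeryyerererP ⇒ yyeryyererere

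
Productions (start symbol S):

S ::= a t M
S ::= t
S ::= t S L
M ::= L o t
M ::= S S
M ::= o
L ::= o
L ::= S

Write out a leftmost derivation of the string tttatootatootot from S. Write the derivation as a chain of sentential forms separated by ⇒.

S ⇒ tSL   [S ::= t S L]
tSL ⇒ ttSLL   [S ::= t S L]
ttSLL ⇒ tttSLLL   [S ::= t S L]
tttSLLL ⇒ tttatMLLL   [S ::= a t M]
tttatMLLL ⇒ tttatLotLLL   [M ::= L o t]
tttatLotLLL ⇒ tttatootLLL   [L ::= o]
tttatootLLL ⇒ tttatootSLL   [L ::= S]
tttatootSLL ⇒ tttatootatMLL   [S ::= a t M]
tttatootatMLL ⇒ tttatootatLotLL   [M ::= L o t]
tttatootatLotLL ⇒ tttatootatootLL   [L ::= o]
tttatootatootLL ⇒ tttatootatootoL   [L ::= o]
tttatootatootoL ⇒ tttatootatootoS   [L ::= S]
tttatootatootoS ⇒ tttatootatootot   [S ::= t]

S ⇒ tSL ⇒ ttSLL ⇒ tttSLLL ⇒ tttatMLLL ⇒ tttatLotLLL ⇒ tttatootLLL ⇒ tttatootSLL ⇒ tttatootatMLL ⇒ tttatootatLotLL ⇒ tttatootatootLL ⇒ tttatootatootoL ⇒ tttatootatootoS ⇒ tttatootatootot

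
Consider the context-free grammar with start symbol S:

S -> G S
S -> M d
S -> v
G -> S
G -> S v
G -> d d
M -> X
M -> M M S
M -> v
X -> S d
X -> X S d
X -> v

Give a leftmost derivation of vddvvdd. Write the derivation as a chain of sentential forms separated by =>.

S => GS   [S -> G S]
GS => SvS   [G -> S v]
SvS => MdvS   [S -> M d]
MdvS => XdvS   [M -> X]
XdvS => SddvS   [X -> S d]
SddvS => vddvS   [S -> v]
vddvS => vddvMd   [S -> M d]
vddvMd => vddvXd   [M -> X]
vddvXd => vddvSdd   [X -> S d]
vddvSdd => vddvvdd   [S -> v]

S => GS => SvS => MdvS => XdvS => SddvS => vddvS => vddvMd => vddvXd => vddvSdd => vddvvdd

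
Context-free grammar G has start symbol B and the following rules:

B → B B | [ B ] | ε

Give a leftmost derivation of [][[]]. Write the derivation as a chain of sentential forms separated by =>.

B=>BB=>[B]B=>[]B=>[]BB=>[]BBB=>[][B]BB=>[][[B]]BB=>[][[]]BB=>[][[]]B=>[][[]]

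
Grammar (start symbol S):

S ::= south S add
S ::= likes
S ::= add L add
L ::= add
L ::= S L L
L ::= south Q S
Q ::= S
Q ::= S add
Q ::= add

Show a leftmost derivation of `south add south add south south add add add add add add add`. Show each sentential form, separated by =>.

S => south S add => south add L add add => south add south Q S add add => south add south add S add add => south add south add south S add add add => south add south add south south S add add add add => south add south add south south add L add add add add add => south add south add south south add add add add add add add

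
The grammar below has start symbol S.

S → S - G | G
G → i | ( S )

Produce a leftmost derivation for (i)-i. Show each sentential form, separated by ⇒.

S ⇒ S-G ⇒ G-G ⇒ (S)-G ⇒ (G)-G ⇒ (i)-G ⇒ (i)-i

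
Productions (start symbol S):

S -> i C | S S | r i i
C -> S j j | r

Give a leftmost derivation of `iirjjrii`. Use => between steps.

S => SS => iCS => iSjjS => iiCjjS => iirjjS => iirjjrii

S => SS   [S -> S S]
SS => iCS   [S -> i C]
iCS => iSjjS   [C -> S j j]
iSjjS => iiCjjS   [S -> i C]
iiCjjS => iirjjS   [C -> r]
iirjjS => iirjjrii   [S -> r i i]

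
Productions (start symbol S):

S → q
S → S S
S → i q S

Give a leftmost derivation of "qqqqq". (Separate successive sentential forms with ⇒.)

S ⇒ SS ⇒ SSS ⇒ SSSS ⇒ SSSSS ⇒ qSSSS ⇒ qqSSS ⇒ qqqSS ⇒ qqqqS ⇒ qqqqq

S ⇒ SS   [S → S S]
SS ⇒ SSS   [S → S S]
SSS ⇒ SSSS   [S → S S]
SSSS ⇒ SSSSS   [S → S S]
SSSSS ⇒ qSSSS   [S → q]
qSSSS ⇒ qqSSS   [S → q]
qqSSS ⇒ qqqSS   [S → q]
qqqSS ⇒ qqqqS   [S → q]
qqqqS ⇒ qqqqq   [S → q]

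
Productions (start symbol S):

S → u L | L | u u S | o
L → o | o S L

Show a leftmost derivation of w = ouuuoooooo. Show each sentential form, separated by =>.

S => L   [S → L]
L => oSL   [L → o S L]
oSL => ouuSL   [S → u u S]
ouuSL => ouuuLL   [S → u L]
ouuuLL => ouuuoL   [L → o]
ouuuoL => ouuuooSL   [L → o S L]
ouuuooSL => ouuuoooL   [S → o]
ouuuoooL => ouuuooooSL   [L → o S L]
ouuuooooSL => ouuuoooooL   [S → o]
ouuuoooooL => ouuuoooooo   [L → o]

S=>L=>oSL=>ouuSL=>ouuuLL=>ouuuoL=>ouuuooSL=>ouuuoooL=>ouuuooooSL=>ouuuoooooL=>ouuuoooooo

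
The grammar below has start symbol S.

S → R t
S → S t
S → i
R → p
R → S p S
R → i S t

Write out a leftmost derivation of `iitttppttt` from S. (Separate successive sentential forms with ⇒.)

S ⇒ St ⇒ Rtt ⇒ SpStt ⇒ StpStt ⇒ RttpStt ⇒ iStttpStt ⇒ iitttpStt ⇒ iitttpRttt ⇒ iitttppttt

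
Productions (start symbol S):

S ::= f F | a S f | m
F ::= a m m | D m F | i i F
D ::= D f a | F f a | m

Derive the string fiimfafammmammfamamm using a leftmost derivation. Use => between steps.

S => fF => fiiF => fiiDmF => fiiFfamF => fiiDmFfamF => fiiDfamFfamF => fiiDfafamFfamF => fiimfafamFfamF => fiimfafamDmFfamF => fiimfafammmFfamF => fiimfafammmammfamF => fiimfafammmammfamamm

S => fF   [S ::= f F]
fF => fiiF   [F ::= i i F]
fiiF => fiiDmF   [F ::= D m F]
fiiDmF => fiiFfamF   [D ::= F f a]
fiiFfamF => fiiDmFfamF   [F ::= D m F]
fiiDmFfamF => fiiDfamFfamF   [D ::= D f a]
fiiDfamFfamF => fiiDfafamFfamF   [D ::= D f a]
fiiDfafamFfamF => fiimfafamFfamF   [D ::= m]
fiimfafamFfamF => fiimfafamDmFfamF   [F ::= D m F]
fiimfafamDmFfamF => fiimfafammmFfamF   [D ::= m]
fiimfafammmFfamF => fiimfafammmammfamF   [F ::= a m m]
fiimfafammmammfamF => fiimfafammmammfamamm   [F ::= a m m]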